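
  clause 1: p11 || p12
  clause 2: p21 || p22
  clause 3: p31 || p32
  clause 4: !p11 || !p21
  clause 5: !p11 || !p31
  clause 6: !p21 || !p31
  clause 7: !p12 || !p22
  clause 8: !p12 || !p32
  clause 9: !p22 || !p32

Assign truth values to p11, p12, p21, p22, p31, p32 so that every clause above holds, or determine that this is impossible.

Branch on p11: set p11 = true.
(!p21) alone gives p21 = false.
(p22) alone gives p22 = true.
(!p31) alone gives p31 = false.
(p32) alone gives p32 = true.
That conflicts with the unit clause (!p32).
That branch fails; take p11 = false instead.
(p12) alone gives p12 = true.
(!p22) alone gives p22 = false.
(p21) alone gives p21 = true.
(!p31) alone gives p31 = false.
(p32) alone gives p32 = true.
That conflicts with the unit clause (!p32).
Both values of p11 lead to a conflict.

UNSATISFIABLE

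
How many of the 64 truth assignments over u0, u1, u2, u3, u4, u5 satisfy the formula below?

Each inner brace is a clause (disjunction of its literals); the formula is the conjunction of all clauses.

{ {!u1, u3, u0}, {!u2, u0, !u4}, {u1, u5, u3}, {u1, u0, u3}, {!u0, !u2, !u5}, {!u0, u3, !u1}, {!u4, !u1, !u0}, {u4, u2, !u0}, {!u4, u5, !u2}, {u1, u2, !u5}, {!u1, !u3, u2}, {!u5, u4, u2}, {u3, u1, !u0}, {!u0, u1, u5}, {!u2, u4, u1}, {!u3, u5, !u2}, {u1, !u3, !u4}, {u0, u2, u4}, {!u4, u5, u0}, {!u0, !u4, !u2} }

1

There are 2^6 = 64 truth assignments over (u0, u1, u2, u3, u4, u5).
Split on u4. With u4 = true, the clauses containing u4 are satisfied and !u4 drops from the rest; 0 of the 2^5 = 32 assignments to the other variables satisfy what remains.
With u4 = false, by the same count on the reduced clause set, 1 assignment works.
(One model: u0=F, u1=T, u2=T, u3=T, u4=F, u5=T.)
Total: 0 + 1 = 1.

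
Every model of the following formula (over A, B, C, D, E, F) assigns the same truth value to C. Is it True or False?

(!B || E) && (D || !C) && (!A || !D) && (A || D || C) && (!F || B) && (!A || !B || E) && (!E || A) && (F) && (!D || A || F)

Suppose C = true.
Unit clause (D) forces D = true.
Unit clause (!A) forces A = false.
Unit clause (!E) forces E = false.
Unit clause (!B) forces B = false.
Unit clause (!F) forces F = false.
Now (F) is unsatisfied and unit — conflict.
So every satisfying assignment has C = False.

False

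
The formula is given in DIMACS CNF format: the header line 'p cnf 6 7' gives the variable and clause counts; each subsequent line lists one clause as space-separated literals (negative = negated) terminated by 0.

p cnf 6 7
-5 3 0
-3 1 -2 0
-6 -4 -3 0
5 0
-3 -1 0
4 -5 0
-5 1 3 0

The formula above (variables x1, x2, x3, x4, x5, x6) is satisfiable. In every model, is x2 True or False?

Suppose x2 = True.
From the singleton clause (x5), x5 = True.
From the singleton clause (x3), x3 = True.
From the singleton clause (x1), x1 = True.
But (¬x1) is also a unit clause — contradiction.
So every satisfying assignment has x2 = False.

False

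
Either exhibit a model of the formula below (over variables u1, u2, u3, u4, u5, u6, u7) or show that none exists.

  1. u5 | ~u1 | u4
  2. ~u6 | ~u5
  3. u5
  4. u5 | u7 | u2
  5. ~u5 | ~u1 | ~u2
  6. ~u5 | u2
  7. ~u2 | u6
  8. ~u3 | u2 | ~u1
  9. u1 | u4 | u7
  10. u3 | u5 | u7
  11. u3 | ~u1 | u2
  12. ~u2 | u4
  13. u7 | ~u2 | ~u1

From the singleton clause (u5), u5 = 1.
From the singleton clause (~u6), u6 = 0.
From the singleton clause (u2), u2 = 1.
That conflicts with the unit clause (~u2).

UNSATISFIABLE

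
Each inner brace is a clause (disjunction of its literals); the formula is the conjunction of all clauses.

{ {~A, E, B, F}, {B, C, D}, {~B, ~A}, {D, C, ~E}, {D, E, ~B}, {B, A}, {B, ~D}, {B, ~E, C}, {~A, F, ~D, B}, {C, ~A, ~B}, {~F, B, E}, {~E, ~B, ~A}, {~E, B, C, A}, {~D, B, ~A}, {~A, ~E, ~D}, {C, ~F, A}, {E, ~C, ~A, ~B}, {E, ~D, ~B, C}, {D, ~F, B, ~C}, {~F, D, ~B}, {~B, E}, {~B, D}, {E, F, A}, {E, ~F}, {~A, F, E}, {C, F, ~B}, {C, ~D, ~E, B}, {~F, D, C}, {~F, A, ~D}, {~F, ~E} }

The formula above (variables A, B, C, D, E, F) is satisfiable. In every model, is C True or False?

True

Suppose C = 0.
Case B = 1:
(~A) alone gives A = 0.
(~F) alone gives F = 0.
That conflicts with the unit clause (F).
So B must be the other value — set B = 0.
(D) alone gives D = 1.
That conflicts with the unit clause (~D).
Either choice for B ends in contradiction.
So every satisfying assignment has C = True.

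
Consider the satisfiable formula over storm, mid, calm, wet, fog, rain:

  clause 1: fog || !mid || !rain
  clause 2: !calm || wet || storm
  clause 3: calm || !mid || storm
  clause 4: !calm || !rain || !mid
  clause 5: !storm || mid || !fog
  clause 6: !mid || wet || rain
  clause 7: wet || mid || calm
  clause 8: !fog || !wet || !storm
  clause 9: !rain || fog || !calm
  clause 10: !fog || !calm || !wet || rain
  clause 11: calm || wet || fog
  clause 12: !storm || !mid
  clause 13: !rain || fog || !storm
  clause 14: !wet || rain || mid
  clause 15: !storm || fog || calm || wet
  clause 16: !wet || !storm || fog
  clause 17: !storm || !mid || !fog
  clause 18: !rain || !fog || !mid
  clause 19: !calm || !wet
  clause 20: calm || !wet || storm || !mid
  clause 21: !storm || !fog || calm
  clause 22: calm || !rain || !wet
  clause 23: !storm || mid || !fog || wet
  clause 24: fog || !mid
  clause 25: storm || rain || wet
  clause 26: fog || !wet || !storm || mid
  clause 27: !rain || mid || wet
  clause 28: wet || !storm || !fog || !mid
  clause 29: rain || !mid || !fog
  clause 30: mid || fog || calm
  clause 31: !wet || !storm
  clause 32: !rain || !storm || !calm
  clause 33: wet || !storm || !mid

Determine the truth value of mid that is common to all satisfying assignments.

False

Suppose mid = true.
The clause (!storm) is unit, so storm = false.
The clause (calm) is unit, so calm = true.
The clause (wet) is unit, so wet = true.
That conflicts with the unit clause (!wet).
So every satisfying assignment has mid = False.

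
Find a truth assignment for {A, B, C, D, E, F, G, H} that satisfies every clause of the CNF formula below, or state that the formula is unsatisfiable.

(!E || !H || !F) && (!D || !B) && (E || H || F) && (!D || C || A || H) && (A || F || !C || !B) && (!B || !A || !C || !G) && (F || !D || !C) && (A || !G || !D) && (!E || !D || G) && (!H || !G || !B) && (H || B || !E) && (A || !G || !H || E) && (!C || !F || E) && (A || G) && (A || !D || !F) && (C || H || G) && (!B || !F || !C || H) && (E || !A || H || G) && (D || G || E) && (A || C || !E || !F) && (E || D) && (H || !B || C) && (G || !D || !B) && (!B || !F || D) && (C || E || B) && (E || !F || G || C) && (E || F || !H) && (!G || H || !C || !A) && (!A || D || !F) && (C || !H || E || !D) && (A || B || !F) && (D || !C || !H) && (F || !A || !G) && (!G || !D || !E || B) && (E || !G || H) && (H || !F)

Case D = false:
Unit clause (E) forces E = true.
Case H = true:
Unit clause (!F) forces F = false.
Unit clause (!C) forces C = false.
Case G = false:
Unit clause (A) forces A = true.
Every clause is now satisfied; B is unconstrained.

A=true, B=true, C=false, D=false, E=true, F=false, G=false, H=true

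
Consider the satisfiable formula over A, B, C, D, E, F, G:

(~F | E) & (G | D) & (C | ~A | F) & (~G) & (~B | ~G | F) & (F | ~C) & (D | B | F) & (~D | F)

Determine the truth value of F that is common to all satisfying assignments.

True

Suppose F = 0.
Unit clause (~G) forces G = 0.
Unit clause (D) forces D = 1.
Now (~D) is unsatisfied and unit — conflict.
So every satisfying assignment has F = True.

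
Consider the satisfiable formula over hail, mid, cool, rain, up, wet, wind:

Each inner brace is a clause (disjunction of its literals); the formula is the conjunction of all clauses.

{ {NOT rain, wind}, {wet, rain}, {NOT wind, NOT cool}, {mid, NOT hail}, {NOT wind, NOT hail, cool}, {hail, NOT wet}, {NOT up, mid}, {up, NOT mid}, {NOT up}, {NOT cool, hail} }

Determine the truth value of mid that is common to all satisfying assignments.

Suppose mid = true.
Unit clause (up) forces up = true.
That conflicts with the unit clause (NOT up).
So every satisfying assignment has mid = False.

False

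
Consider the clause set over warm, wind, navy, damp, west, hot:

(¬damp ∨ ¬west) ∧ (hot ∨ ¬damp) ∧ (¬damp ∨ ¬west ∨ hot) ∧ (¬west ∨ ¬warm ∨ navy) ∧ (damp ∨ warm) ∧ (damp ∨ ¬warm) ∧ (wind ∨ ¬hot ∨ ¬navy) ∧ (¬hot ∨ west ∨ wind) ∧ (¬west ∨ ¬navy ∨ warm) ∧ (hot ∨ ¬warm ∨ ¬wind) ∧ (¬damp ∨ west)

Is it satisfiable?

Try damp = False.
The clause (warm) is unit, so warm = True.
That conflicts with the unit clause (¬warm).
Backtrack on damp: now try damp = True.
The clause (¬west) is unit, so west = False.
That conflicts with the unit clause (west).
Neither damp = True nor damp = False works.
No assignment satisfies every clause.

No, unsatisfiable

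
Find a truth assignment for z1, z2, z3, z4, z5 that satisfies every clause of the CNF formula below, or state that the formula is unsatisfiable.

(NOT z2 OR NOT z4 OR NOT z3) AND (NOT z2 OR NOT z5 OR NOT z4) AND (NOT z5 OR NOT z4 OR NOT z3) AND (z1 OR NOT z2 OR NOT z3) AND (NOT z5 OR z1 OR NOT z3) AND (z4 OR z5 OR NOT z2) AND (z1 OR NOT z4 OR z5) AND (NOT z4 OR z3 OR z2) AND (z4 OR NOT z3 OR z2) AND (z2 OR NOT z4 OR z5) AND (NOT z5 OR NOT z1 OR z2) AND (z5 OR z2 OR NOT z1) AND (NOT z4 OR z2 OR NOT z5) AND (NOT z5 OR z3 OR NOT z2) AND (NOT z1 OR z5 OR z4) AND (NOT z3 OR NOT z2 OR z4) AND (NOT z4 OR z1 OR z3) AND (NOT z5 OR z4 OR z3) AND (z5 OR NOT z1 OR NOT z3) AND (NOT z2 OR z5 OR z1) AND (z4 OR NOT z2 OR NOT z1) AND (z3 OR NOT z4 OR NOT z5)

z1=false, z2=false, z3=false, z4=false, z5=false

Try z2 = false.
Try z4 = false.
From the singleton clause (NOT z3), z3 = false.
From the singleton clause (NOT z5), z5 = false.
From the singleton clause (NOT z1), z1 = false.
All clauses are satisfied.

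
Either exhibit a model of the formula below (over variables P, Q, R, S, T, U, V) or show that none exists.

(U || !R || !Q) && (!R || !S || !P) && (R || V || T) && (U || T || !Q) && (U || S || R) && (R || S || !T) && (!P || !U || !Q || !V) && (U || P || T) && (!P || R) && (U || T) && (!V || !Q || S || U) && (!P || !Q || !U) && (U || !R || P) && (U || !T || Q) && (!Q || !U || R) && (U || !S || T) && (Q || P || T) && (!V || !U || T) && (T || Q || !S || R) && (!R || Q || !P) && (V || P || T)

P: false; Q: false; R: true; S: true; T: true; U: true; V: true

Try P = false.
Try U = true.
Try Q = false.
Unit clause (T) forces T = true.
Try R = true.
No clause remains; S, V are free.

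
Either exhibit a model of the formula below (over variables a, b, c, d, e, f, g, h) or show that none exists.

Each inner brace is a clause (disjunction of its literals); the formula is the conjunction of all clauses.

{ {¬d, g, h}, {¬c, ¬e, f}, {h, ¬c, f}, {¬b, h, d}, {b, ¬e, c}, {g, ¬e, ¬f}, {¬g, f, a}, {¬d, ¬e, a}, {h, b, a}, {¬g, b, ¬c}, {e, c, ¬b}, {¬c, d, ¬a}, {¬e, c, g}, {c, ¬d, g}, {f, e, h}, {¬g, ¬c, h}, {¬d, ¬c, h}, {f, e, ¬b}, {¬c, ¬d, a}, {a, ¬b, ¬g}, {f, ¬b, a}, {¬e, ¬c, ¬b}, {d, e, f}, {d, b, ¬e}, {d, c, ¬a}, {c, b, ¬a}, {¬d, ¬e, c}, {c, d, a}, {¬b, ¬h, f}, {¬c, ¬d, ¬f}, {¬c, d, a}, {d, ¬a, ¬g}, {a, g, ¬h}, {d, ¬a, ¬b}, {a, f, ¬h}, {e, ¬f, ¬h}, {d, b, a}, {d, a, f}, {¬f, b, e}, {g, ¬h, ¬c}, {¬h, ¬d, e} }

UNSATISFIABLE

Branch on d: set d = False.
Branch on b: set b = False.
From the singleton clause (¬e), e = False.
From the singleton clause (f), f = True.
But (¬f) is also a unit clause — contradiction.
Undo b and try b = True.
From the singleton clause (h), h = True.
From the singleton clause (f), f = True.
From the singleton clause (¬a), a = False.
From the singleton clause (¬g), g = False.
But (g) is also a unit clause — contradiction.
Neither b = True nor b = False works.
Undo d and try d = True.
Branch on g: set g = True.
Branch on f: set f = True.
From the singleton clause (¬c), c = False.
From the singleton clause (¬e), e = False.
From the singleton clause (¬b), b = False.
But (b) is also a unit clause — contradiction.
Undo f and try f = False.
From the singleton clause (a), a = True.
Branch on c: set c = False.
From the singleton clause (b), b = True.
From the singleton clause (e), e = True.
But (¬e) is also a unit clause — contradiction.
Undo c and try c = True.
From the singleton clause (¬e), e = False.
From the singleton clause (h), h = True.
But (¬h) is also a unit clause — contradiction.
Neither c = True nor c = False works.
Neither f = True nor f = False works.
Undo g and try g = False.
From the singleton clause (h), h = True.
From the singleton clause (c), c = True.
But (¬c) is also a unit clause — contradiction.
Neither g = True nor g = False works.
Neither d = True nor d = False works.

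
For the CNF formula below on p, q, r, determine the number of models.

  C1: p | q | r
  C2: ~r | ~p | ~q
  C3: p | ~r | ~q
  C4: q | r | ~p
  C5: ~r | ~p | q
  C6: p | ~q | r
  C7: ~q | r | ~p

There are 2^3 = 8 truth assignments over (p, q, r).
Check each against the 7 clauses (columns in the order p, q, r):
  F F F  ✗ fails (p | q | r)
  F F T  ✓ satisfies all
  F T F  ✗ fails (p | ~q | r)
  F T T  ✗ fails (p | ~r | ~q)
  T F F  ✗ fails (q | r | ~p)
  T F T  ✗ fails (~r | ~p | q)
  T T F  ✗ fails (~q | r | ~p)
  T T T  ✗ fails (~r | ~p | ~q)
1 of the 8 rows is a model.

1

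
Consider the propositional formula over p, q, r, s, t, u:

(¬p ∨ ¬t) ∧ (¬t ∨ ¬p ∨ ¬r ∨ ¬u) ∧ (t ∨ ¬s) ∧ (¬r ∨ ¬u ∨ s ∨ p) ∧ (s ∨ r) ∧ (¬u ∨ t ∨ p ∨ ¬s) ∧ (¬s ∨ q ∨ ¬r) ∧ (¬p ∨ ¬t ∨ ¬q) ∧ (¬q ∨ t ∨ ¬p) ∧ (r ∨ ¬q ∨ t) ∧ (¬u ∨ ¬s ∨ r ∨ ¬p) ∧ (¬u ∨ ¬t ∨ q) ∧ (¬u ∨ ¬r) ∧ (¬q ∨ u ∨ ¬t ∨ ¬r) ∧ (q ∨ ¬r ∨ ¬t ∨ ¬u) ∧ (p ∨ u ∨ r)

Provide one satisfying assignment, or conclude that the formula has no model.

p=False; q=True; r=False; s=True; t=True; u=True

Branch on p: set p = False.
Branch on t: set t = True.
Branch on s: set s = True.
Branch on q: set q = True.
Branch on u: set u = True.
From the singleton clause (¬r), r = False.
Every clause now holds.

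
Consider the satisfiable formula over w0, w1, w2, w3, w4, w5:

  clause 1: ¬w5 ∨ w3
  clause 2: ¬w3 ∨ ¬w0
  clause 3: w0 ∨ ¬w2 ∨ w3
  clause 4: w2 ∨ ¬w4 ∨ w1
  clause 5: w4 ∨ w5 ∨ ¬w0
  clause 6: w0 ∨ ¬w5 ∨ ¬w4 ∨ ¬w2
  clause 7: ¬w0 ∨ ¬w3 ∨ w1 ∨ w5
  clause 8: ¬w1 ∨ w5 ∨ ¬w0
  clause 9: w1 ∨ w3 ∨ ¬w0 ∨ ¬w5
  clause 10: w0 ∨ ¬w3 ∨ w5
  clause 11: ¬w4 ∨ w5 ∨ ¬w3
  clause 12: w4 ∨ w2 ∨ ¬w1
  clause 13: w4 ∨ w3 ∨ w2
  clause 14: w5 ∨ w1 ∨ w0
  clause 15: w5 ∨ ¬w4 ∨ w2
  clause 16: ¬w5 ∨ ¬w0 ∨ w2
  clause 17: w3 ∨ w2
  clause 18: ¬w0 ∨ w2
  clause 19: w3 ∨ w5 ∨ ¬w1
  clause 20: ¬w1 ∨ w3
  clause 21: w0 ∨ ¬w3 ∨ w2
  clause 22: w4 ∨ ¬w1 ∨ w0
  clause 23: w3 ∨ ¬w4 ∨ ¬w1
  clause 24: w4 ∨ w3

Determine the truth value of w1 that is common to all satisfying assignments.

Suppose w1 = True.
From the singleton clause (w3), w3 = True.
From the singleton clause (¬w0), w0 = False.
From the singleton clause (w5), w5 = True.
From the singleton clause (w2), w2 = True.
From the singleton clause (¬w4), w4 = False.
That conflicts with the unit clause (w4).
So every satisfying assignment has w1 = False.

False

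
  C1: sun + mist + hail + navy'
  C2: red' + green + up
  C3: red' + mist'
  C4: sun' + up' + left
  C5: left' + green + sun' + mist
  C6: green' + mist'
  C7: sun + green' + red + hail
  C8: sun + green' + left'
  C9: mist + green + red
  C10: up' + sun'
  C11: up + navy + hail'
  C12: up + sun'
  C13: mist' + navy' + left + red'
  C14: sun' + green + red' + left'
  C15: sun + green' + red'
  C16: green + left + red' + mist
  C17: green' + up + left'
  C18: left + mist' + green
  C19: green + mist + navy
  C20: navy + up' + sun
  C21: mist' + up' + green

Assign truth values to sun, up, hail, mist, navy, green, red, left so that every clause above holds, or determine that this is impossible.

Suppose red = 1.
Unit clause (mist') forces mist = 0.
Suppose green = 0.
Unit clause (up) forces up = 1.
Unit clause (sun') forces sun = 0.
Unit clause (left) forces left = 1.
Unit clause (navy) forces navy = 1.
Unit clause (hail) forces hail = 1.
This assignment satisfies each clause.

sun=0; up=1; hail=1; mist=0; navy=1; green=0; red=1; left=1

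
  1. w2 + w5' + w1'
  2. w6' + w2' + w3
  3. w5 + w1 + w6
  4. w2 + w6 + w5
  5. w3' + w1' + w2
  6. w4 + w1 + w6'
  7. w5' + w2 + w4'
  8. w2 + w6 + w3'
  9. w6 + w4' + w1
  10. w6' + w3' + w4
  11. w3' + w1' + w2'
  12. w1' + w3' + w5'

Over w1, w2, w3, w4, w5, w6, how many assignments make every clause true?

There are 2^6 = 64 truth assignments over (w1, w2, w3, w4, w5, w6).
Split on w2. With w2 = 1, the clauses containing w2 are satisfied and w2' drops from the rest; 8 of the 2^5 = 32 assignments to the other variables satisfy what remains.
With w2 = 0, by the same count on the reduced clause set, 5 assignments work.
(One model: w1=F, w2=F, w3=F, w4=F, w5=T, w6=F.)
Total: 8 + 5 = 13.

13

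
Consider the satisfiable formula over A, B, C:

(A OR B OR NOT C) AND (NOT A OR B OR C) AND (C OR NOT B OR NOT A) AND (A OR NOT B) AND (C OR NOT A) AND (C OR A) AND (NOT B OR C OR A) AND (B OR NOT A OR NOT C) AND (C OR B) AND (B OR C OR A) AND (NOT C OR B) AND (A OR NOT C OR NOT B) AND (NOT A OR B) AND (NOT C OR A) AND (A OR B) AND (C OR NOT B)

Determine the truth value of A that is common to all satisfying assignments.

Suppose A = false.
Unit clause (NOT B) forces B = false.
But (B) is also a unit clause — contradiction.
So every satisfying assignment has A = True.

True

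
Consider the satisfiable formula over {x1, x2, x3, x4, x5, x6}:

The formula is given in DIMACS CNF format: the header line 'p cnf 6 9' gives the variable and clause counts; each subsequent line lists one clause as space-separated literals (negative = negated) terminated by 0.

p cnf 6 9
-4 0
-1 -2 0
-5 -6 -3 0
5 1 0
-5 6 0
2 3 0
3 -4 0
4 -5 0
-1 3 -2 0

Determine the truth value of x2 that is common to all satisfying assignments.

False

Suppose x2 = True.
From the singleton clause (¬x4), x4 = False.
From the singleton clause (¬x1), x1 = False.
From the singleton clause (x5), x5 = True.
Now (¬x5) is unsatisfied and unit — conflict.
So every satisfying assignment has x2 = False.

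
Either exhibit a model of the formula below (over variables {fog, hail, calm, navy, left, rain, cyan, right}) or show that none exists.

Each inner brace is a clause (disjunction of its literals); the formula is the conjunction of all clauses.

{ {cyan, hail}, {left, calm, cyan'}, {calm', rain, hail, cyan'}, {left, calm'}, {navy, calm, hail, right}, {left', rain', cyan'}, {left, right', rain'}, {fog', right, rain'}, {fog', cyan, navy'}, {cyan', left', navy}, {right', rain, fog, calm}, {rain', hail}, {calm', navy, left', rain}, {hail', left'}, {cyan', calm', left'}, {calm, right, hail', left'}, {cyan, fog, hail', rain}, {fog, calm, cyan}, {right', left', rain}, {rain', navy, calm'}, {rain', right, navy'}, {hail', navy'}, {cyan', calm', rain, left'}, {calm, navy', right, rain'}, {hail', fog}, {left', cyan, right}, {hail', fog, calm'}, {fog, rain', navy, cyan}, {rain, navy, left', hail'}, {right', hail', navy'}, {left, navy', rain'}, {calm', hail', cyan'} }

fog=1, hail=1, calm=0, navy=0, left=0, rain=0, cyan=0, right=0

Suppose cyan = 0.
Unit clause (hail) forces hail = 1.
Unit clause (left') forces left = 0.
Unit clause (calm') forces calm = 0.
Unit clause (fog) forces fog = 1.
Unit clause (navy') forces navy = 0.
Suppose right = 0.
Unit clause (rain') forces rain = 0.
This assignment satisfies each clause.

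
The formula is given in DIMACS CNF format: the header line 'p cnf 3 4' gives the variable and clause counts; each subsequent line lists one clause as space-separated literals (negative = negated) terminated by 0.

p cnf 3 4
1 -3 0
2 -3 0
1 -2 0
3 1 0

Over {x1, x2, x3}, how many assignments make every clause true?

3

There are 2^3 = 8 truth assignments over (x1, x2, x3).
Check each against the 4 clauses (columns in the order x1, x2, x3):
  F F F  ✗ fails (x3 ∨ x1)
  F F T  ✗ fails (x1 ∨ ¬x3)
  F T F  ✗ fails (x1 ∨ ¬x2)
  F T T  ✗ fails (x1 ∨ ¬x3)
  T F F  ✓ satisfies all
  T F T  ✗ fails (x2 ∨ ¬x3)
  T T F  ✓ satisfies all
  T T T  ✓ satisfies all
3 of the 8 rows are models.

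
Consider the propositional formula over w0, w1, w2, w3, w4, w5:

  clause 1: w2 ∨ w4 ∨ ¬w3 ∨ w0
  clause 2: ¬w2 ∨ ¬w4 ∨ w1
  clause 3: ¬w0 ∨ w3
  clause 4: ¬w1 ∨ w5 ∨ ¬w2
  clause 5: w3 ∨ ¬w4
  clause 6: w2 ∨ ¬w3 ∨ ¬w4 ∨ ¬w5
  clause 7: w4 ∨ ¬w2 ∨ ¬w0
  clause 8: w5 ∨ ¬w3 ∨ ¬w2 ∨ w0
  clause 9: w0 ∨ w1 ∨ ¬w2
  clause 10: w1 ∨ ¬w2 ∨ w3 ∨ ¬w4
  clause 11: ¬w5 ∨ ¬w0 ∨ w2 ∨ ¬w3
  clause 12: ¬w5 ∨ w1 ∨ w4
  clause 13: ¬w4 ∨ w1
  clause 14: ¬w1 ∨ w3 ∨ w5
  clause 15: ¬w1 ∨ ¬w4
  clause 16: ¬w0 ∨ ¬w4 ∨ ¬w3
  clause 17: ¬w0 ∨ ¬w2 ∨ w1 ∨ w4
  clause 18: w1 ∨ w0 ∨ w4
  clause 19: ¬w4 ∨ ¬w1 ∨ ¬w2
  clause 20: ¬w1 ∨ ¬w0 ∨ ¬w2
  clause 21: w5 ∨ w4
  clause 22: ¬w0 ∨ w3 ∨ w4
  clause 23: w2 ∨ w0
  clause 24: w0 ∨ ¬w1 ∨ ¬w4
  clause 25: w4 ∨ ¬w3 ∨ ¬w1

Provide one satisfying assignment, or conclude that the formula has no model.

w0=False; w1=True; w2=True; w3=False; w4=False; w5=True

Suppose w0 = False.
Unit clause (w2) forces w2 = True.
Unit clause (w1) forces w1 = True.
Unit clause (w5) forces w5 = True.
Unit clause (¬w4) forces w4 = False.
Unit clause (¬w3) forces w3 = False.
Every clause now holds.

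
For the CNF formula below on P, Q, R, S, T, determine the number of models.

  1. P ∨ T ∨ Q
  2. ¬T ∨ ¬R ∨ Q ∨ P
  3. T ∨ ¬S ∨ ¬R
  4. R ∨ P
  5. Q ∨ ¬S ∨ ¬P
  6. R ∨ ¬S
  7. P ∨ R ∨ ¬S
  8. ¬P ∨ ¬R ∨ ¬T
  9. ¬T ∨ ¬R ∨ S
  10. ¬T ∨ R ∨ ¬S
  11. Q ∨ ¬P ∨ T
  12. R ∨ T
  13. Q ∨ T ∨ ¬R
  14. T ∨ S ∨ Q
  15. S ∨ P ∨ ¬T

5

There are 2^5 = 32 truth assignments over (P, Q, R, S, T).
Split on S. With S = True, the clauses containing S are satisfied and ¬S drops from the rest; 1 of the 2^4 = 16 assignments to the other variables satisfy what remains.
With S = False, by the same count on the reduced clause set, 4 assignments work.
Total: 1 + 4 = 5.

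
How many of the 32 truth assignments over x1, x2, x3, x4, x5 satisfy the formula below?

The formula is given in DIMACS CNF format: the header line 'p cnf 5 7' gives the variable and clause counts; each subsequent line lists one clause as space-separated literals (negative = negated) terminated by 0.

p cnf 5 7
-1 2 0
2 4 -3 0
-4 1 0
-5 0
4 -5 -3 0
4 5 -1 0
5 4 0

There are 2^5 = 32 truth assignments over (x1, x2, x3, x4, x5).
Split on x1. With x1 = True, the clauses containing x1 are satisfied and ¬x1 drops from the rest; 2 of the 2^4 = 16 assignments to the other variables satisfy what remains.
With x1 = False, by the same count on the reduced clause set, 0 assignments work.
(One model: x1=T, x2=T, x3=F, x4=T, x5=F.)
Total: 2 + 0 = 2.

2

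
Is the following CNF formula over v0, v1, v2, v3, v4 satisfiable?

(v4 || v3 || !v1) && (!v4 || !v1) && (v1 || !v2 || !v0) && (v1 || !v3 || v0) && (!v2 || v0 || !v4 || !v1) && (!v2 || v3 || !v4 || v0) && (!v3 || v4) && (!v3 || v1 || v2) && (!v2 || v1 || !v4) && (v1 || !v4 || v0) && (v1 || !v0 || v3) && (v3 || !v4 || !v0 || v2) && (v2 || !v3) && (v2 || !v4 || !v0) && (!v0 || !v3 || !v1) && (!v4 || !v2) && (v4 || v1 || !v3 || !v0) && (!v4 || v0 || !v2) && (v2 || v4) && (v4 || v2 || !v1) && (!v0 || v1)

Satisfiable

Suppose v4 = false.
Unit clause (!v3) forces v3 = false.
Unit clause (!v1) forces v1 = false.
Unit clause (!v0) forces v0 = false.
Unit clause (v2) forces v2 = true.
All clauses are satisfied.
A satisfying assignment: v0 ↦ false; v1 ↦ false; v2 ↦ true; v3 ↦ false; v4 ↦ false.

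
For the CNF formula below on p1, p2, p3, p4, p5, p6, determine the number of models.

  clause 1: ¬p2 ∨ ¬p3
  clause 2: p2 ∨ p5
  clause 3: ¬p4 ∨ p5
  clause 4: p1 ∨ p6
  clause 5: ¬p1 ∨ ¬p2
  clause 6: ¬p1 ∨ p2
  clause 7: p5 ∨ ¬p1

7

There are 2^6 = 64 truth assignments over (p1, p2, p3, p4, p5, p6).
Split on p2. With p2 = True, the clauses containing p2 are satisfied and ¬p2 drops from the rest; 3 of the 2^5 = 32 assignments to the other variables satisfy what remains.
With p2 = False, by the same count on the reduced clause set, 4 assignments work.
(One model: p1=F, p2=F, p3=F, p4=F, p5=T, p6=T.)
Total: 3 + 4 = 7.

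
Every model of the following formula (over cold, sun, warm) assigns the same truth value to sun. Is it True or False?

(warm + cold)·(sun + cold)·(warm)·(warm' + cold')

Suppose sun = 0.
Unit clause (cold) forces cold = 1.
Unit clause (warm) forces warm = 1.
Now (warm') is unsatisfied and unit — conflict.
So every satisfying assignment has sun = True.

True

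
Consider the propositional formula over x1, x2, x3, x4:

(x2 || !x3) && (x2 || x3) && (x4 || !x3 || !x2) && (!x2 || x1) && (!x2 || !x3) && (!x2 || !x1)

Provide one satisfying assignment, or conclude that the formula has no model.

UNSATISFIABLE

Try x2 = true.
The clause (x1) is unit, so x1 = true.
But (!x1) is also a unit clause — contradiction.
Backtrack on x2: now try x2 = false.
The clause (!x3) is unit, so x3 = false.
But (x3) is also a unit clause — contradiction.
Both values of x2 lead to a conflict.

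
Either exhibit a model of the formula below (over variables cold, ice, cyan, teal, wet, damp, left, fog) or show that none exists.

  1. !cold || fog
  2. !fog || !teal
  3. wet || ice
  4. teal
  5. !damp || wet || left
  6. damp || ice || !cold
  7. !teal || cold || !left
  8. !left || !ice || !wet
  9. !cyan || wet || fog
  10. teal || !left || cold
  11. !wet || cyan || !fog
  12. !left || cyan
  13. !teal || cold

From the singleton clause (teal), teal = true.
From the singleton clause (!fog), fog = false.
From the singleton clause (!cold), cold = false.
That conflicts with the unit clause (cold).

UNSATISFIABLE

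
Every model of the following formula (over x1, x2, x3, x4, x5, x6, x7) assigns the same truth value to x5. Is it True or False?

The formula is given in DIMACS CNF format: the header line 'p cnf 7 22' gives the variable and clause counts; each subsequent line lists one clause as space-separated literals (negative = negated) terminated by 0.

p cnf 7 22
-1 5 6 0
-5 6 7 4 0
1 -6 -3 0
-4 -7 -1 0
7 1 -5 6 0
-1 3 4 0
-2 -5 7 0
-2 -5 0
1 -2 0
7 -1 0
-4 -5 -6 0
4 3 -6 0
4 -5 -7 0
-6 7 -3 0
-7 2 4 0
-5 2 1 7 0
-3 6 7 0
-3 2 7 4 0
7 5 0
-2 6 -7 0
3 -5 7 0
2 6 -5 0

Suppose x5 = True.
Unit clause (¬x2) forces x2 = False.
Unit clause (x6) forces x6 = True.
Unit clause (¬x4) forces x4 = False.
Unit clause (x3) forces x3 = True.
Unit clause (x1) forces x1 = True.
Unit clause (x7) forces x7 = True.
But (¬x7) is also a unit clause — contradiction.
So every satisfying assignment has x5 = False.

False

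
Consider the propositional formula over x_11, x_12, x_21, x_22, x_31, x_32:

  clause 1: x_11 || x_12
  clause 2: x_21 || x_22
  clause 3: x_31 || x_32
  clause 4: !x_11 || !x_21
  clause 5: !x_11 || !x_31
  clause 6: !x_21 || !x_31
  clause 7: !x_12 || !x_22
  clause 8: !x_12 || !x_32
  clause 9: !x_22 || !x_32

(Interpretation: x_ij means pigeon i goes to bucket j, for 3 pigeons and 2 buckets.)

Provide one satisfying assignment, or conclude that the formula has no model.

Branch on x_11: set x_11 = true.
Unit clause (!x_21) forces x_21 = false.
Unit clause (x_22) forces x_22 = true.
Unit clause (!x_31) forces x_31 = false.
Unit clause (x_32) forces x_32 = true.
But (!x_32) is also a unit clause — contradiction.
Backtrack on x_11: now try x_11 = false.
Unit clause (x_12) forces x_12 = true.
Unit clause (!x_22) forces x_22 = false.
Unit clause (x_21) forces x_21 = true.
Unit clause (!x_31) forces x_31 = false.
Unit clause (x_32) forces x_32 = true.
But (!x_32) is also a unit clause — contradiction.
Both values of x_11 lead to a conflict.

UNSATISFIABLE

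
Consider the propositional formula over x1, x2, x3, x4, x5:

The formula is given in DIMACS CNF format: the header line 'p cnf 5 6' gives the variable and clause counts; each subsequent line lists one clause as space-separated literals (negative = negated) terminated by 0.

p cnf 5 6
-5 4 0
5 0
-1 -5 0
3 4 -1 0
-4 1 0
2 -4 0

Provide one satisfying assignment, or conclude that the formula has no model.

UNSATISFIABLE

(x5) alone gives x5 = True.
(x4) alone gives x4 = True.
(¬x1) alone gives x1 = False.
Now (x1) is unsatisfied and unit — conflict.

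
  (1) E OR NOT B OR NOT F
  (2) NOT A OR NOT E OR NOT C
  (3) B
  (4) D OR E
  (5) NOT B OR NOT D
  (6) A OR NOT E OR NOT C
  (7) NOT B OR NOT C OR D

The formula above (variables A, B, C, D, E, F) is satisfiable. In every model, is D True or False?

False

Suppose D = true.
(B) alone gives B = true.
Now (NOT B) is unsatisfied and unit — conflict.
So every satisfying assignment has D = False.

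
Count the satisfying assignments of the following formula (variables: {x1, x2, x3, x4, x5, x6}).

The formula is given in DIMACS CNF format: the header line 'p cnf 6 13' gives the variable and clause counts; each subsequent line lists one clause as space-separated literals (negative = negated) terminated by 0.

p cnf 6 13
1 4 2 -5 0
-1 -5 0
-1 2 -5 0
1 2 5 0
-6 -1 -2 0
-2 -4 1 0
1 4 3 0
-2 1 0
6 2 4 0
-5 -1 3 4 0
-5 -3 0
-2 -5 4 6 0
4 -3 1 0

There are 2^6 = 64 truth assignments over (x1, x2, x3, x4, x5, x6).
Split on x5. With x5 = True, the clauses containing x5 are satisfied and ¬x5 drops from the rest; 2 of the 2^5 = 32 assignments to the other variables satisfy what remains.
With x5 = False, by the same count on the reduced clause set, 10 assignments work.
Total: 2 + 10 = 12.

12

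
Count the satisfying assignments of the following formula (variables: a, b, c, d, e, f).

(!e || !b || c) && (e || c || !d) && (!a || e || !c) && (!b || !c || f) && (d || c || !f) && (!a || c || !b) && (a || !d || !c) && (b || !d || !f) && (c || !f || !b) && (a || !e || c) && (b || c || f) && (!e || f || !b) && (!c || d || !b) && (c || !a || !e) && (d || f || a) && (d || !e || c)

There are 2^6 = 64 truth assignments over (a, b, c, d, e, f).
Split on e. With e = true, the clauses containing e are satisfied and !e drops from the rest; 5 of the 2^5 = 32 assignments to the other variables satisfy what remains.
With e = false, by the same count on the reduced clause set, 1 assignment works.
Total: 5 + 1 = 6.

6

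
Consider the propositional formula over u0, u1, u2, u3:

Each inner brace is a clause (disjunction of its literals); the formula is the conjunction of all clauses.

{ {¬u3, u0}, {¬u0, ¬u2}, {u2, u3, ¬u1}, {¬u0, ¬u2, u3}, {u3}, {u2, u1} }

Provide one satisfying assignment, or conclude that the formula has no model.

(u3) alone gives u3 = True.
(u0) alone gives u0 = True.
(¬u2) alone gives u2 = False.
(u1) alone gives u1 = True.
This assignment satisfies each clause.

u0: True; u1: True; u2: False; u3: True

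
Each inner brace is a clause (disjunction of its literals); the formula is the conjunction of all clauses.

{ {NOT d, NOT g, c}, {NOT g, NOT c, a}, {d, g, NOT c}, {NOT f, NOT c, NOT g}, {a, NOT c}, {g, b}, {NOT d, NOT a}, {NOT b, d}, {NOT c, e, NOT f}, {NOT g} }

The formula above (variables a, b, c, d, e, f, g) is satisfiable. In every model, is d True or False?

True

Suppose d = false.
From the singleton clause (NOT b), b = false.
From the singleton clause (g), g = true.
That conflicts with the unit clause (NOT g).
So every satisfying assignment has d = True.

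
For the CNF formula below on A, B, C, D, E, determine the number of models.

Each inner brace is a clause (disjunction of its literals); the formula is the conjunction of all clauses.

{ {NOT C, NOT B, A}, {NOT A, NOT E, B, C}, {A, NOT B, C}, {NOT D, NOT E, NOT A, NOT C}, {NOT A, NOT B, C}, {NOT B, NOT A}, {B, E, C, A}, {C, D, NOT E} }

There are 2^5 = 32 truth assignments over (A, B, C, D, E).
Split on A. With A = true, the clauses containing A are satisfied and NOT A drops from the rest; 5 of the 2^4 = 16 assignments to the other variables satisfy what remains.
With A = false, by the same count on the reduced clause set, 5 assignments work.
Total: 5 + 5 = 10.

10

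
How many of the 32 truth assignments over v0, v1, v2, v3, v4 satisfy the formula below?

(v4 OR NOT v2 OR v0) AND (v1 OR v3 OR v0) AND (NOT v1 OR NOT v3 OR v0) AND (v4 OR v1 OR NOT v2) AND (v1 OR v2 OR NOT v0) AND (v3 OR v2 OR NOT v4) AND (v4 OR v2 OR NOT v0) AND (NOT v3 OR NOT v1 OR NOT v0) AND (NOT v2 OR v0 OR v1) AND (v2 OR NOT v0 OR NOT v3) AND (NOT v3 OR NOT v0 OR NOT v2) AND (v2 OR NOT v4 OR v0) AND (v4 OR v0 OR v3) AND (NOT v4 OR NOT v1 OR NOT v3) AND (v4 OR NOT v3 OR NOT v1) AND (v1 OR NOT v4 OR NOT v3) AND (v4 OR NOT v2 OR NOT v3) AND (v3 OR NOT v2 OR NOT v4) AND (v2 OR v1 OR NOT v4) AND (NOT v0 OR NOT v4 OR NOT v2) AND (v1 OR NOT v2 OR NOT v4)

There are 2^5 = 32 truth assignments over (v0, v1, v2, v3, v4).
Split on v3. With v3 = true, the clauses containing v3 are satisfied and NOT v3 drops from the rest; 1 of the 2^4 = 16 assignments to the other variables satisfy what remains.
With v3 = false, by the same count on the reduced clause set, 1 assignment works.
Total: 1 + 1 = 2.

2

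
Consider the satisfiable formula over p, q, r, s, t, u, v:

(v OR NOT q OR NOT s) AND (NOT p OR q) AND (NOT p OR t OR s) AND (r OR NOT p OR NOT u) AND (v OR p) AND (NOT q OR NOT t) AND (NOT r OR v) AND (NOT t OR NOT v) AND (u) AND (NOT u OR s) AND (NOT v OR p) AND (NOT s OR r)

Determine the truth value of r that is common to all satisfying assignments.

Suppose r = false.
The clause (u) is unit, so u = true.
The clause (NOT p) is unit, so p = false.
The clause (v) is unit, so v = true.
But (NOT v) is also a unit clause — contradiction.
So every satisfying assignment has r = True.

True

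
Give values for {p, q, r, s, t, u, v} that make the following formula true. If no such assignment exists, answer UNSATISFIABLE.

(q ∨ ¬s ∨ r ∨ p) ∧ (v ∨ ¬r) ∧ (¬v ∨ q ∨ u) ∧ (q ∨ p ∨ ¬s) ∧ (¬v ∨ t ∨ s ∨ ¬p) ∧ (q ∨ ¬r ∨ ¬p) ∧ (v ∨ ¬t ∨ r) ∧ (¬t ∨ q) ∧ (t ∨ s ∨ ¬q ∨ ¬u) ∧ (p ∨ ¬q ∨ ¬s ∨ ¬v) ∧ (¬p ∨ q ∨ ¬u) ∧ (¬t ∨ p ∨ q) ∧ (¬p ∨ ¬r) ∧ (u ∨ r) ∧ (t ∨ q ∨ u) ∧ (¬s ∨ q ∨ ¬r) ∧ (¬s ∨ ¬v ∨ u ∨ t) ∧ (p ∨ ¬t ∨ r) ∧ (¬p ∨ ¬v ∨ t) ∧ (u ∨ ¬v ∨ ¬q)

p=False; q=False; r=False; s=False; t=False; u=True; v=True

Suppose v = True.
Suppose q = False.
(u) alone gives u = True.
(¬t) alone gives t = False.
(¬p) alone gives p = False.
(¬s) alone gives s = False.
No clause remains; r is free.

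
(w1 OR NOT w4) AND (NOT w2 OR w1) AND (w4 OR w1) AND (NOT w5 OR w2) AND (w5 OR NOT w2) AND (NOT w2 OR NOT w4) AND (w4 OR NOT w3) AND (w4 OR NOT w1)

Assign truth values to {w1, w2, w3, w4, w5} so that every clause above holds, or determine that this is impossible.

Suppose w1 = true.
From the singleton clause (w4), w4 = true.
From the singleton clause (NOT w2), w2 = false.
From the singleton clause (NOT w5), w5 = false.
Every clause is now satisfied; w3 is unconstrained.

w1=true, w2=false, w3=false, w4=true, w5=false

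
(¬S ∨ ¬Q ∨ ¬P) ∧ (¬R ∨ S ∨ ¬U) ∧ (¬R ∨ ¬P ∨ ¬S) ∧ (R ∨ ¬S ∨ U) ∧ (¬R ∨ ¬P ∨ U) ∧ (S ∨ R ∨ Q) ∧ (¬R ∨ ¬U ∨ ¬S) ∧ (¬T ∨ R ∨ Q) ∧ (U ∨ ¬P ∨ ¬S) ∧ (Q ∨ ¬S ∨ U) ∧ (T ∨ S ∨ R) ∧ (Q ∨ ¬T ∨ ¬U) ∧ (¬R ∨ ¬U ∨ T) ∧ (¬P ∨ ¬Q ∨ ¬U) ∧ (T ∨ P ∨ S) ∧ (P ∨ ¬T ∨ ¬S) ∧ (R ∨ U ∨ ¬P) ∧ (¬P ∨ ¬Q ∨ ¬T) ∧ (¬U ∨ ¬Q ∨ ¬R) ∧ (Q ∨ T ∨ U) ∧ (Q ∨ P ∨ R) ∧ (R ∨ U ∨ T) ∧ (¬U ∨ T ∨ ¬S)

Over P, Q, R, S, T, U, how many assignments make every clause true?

There are 2^6 = 64 truth assignments over (P, Q, R, S, T, U).
Split on T. With T = True, the clauses containing T are satisfied and ¬T drops from the rest; 4 of the 2^5 = 32 assignments to the other variables satisfy what remains.
With T = False, by the same count on the reduced clause set, 1 assignment works.
(One model: P=F, Q=F, R=T, S=F, T=T, U=F.)
Total: 4 + 1 = 5.

5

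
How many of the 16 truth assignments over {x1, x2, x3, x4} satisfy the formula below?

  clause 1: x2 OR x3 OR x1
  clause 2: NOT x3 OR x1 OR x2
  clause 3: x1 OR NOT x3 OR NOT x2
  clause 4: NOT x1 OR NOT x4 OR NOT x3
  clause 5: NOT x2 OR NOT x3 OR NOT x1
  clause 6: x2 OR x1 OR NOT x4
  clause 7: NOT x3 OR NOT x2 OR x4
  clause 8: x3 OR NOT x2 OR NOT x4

There are 2^4 = 16 truth assignments over (x1, x2, x3, x4).
Check each against the 8 clauses (columns in the order x1, x2, x3, x4):
  F F F F  ✗ fails (x2 OR x3 OR x1)
  F F F T  ✗ fails (x2 OR x3 OR x1)
  F F T F  ✗ fails (NOT x3 OR x1 OR x2)
  F F T T  ✗ fails (NOT x3 OR x1 OR x2)
  F T F F  ✓ satisfies all
  F T F T  ✗ fails (x3 OR NOT x2 OR NOT x4)
  F T T F  ✗ fails (x1 OR NOT x3 OR NOT x2)
  F T T T  ✗ fails (x1 OR NOT x3 OR NOT x2)
  T F F F  ✓ satisfies all
  T F F T  ✓ satisfies all
  T F T F  ✓ satisfies all
  T F T T  ✗ fails (NOT x1 OR NOT x4 OR NOT x3)
  T T F F  ✓ satisfies all
  T T F T  ✗ fails (x3 OR NOT x2 OR NOT x4)
  T T T F  ✗ fails (NOT x2 OR NOT x3 OR NOT x1)
  T T T T  ✗ fails (NOT x1 OR NOT x4 OR NOT x3)
5 of the 16 rows are models.

5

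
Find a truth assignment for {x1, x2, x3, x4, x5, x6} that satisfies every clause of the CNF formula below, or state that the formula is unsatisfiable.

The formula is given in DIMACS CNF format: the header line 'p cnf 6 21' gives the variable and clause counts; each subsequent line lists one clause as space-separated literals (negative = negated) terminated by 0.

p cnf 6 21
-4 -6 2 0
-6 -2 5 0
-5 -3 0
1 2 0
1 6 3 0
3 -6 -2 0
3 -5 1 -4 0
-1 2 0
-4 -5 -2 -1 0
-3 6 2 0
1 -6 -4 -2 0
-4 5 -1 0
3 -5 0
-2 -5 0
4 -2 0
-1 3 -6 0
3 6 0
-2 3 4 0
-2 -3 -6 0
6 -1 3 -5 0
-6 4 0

Suppose x5 = False.
Suppose x6 = False.
(x3) alone gives x3 = True.
(x2) alone gives x2 = True.
(x4) alone gives x4 = True.
(¬x1) alone gives x1 = False.
Every clause now holds.

x1=False; x2=True; x3=True; x4=True; x5=False; x6=False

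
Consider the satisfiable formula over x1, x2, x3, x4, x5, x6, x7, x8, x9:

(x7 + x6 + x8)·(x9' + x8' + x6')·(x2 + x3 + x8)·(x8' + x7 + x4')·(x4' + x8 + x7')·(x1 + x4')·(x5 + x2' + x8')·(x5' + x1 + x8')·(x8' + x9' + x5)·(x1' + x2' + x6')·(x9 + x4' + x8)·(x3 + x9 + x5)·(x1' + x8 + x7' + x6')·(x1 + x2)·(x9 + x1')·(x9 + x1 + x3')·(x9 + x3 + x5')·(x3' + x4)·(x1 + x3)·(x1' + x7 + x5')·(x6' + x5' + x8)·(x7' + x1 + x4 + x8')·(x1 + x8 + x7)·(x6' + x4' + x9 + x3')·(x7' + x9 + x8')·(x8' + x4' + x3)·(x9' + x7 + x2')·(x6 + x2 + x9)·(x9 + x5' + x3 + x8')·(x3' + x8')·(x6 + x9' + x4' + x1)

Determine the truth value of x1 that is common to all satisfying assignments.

Suppose x1 = 0.
(x4') alone gives x4 = 0.
(x2) alone gives x2 = 1.
(x3') alone gives x3 = 0.
But (x3) is also a unit clause — contradiction.
So every satisfying assignment has x1 = True.

True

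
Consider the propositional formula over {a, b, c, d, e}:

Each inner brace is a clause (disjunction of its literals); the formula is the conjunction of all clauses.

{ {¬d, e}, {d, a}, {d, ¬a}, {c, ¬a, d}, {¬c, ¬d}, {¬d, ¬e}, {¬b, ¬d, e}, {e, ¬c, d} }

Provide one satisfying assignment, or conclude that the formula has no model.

UNSATISFIABLE

Try d = False.
Unit clause (a) forces a = True.
That conflicts with the unit clause (¬a).
That branch fails; take d = True instead.
Unit clause (e) forces e = True.
That conflicts with the unit clause (¬e).
Both values of d lead to a conflict.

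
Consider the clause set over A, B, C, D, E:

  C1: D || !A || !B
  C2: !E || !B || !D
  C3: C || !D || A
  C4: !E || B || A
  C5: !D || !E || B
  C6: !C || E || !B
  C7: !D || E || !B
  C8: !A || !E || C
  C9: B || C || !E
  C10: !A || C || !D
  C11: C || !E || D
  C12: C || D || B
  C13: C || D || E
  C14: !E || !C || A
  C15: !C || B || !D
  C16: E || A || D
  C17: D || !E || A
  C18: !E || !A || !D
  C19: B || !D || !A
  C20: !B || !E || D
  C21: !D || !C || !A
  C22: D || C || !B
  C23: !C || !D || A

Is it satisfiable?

Branch on D: set D = false.
Branch on A: set A = true.
Unit clause (!B) forces B = false.
Unit clause (C) forces C = true.
All clauses hold; E can take either value.
A satisfying assignment: A=true; B=false; C=true; D=false; E=false.

Yes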